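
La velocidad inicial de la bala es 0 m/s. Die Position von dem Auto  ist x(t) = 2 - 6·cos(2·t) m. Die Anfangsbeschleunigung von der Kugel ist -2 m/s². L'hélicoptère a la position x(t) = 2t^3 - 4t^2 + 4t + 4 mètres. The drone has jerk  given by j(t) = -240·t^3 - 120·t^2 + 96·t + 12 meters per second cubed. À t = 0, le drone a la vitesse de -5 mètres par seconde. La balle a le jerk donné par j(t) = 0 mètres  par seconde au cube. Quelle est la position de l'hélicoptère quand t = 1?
De l'équation de la position x(t) = 2·t^3 - 4·t^2 + 4·t + 4, nous substituons t = 1 pour obtenir x = 6.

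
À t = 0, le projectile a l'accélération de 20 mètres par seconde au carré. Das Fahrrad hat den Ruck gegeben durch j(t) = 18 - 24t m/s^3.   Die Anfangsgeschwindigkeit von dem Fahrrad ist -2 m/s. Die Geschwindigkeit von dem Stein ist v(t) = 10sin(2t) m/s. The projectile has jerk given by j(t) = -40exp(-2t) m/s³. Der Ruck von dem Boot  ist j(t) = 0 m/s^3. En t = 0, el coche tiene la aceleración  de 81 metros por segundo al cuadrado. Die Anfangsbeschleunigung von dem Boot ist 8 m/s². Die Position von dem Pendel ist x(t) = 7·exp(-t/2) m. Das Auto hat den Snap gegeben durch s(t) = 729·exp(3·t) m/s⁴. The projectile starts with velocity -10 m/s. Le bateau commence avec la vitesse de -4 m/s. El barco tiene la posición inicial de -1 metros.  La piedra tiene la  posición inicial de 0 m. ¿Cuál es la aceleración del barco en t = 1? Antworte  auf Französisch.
Nous devons trouver l'intégrale de notre équation du jerk j(t) = 0 1 fois. En intégrant le jerk et en utilisant la condition initiale a(0) = 8, nous obtenons a(t) = 8. De l'équation de l'accélération a(t) = 8, nous substituons t = 1 pour obtenir a = 8.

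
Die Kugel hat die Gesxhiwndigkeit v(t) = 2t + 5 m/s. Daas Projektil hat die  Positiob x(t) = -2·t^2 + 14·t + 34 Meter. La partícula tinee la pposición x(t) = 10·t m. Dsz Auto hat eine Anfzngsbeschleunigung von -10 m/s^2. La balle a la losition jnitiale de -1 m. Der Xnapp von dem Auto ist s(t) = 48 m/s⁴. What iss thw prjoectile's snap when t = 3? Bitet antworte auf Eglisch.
To solve this, we need to take 4 derivatives of our position equation x(t) = -2·t^2 + 14·t + 34. Taking d/dt of x(t), we find v(t) = 14 - 4·t. Differentiating velocity, we get acceleration: a(t) = -4. Taking d/dt of a(t), we find j(t) = 0. The derivative of jerk gives snap: s(t) = 0. We have snap s(t) = 0. Substituting t = 3: s(3) = 0.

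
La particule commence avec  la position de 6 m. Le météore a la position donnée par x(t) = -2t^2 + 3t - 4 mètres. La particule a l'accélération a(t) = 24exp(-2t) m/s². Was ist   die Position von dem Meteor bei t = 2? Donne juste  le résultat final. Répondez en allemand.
Die Antwort ist -6.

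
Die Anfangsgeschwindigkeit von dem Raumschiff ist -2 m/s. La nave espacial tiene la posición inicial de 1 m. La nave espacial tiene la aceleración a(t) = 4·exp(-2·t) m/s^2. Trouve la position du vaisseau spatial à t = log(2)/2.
Nous devons trouver l'intégrale de notre équation de l'accélération a(t) = 4·exp(-2·t) 2 fois. En prenant ∫a(t)dt et en appliquant v(0) = -2, nous trouvons v(t) = -2·exp(-2·t). En prenant ∫v(t)dt et en appliquant x(0) = 1, nous trouvons x(t) = exp(-2·t). En utilisant x(t) = exp(-2·t) et en substituant t = log(2)/2, nous trouvons x = 1/2.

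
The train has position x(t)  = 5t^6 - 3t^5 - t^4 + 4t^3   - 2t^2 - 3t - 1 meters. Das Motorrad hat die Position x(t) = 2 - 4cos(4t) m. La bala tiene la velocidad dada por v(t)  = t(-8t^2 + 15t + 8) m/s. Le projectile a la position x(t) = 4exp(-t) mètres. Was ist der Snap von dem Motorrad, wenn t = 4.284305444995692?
Ausgehend von der Position x(t) = 2 - 4·cos(4·t), nehmen wir 4 Ableitungen. Durch Ableiten von der Position erhalten wir die Geschwindigkeit: v(t) = 16·sin(4·t). Die Ableitung von der Geschwindigkeit ergibt die Beschleunigung: a(t) = 64·cos(4·t). Die Ableitung von der Beschleunigung ergibt den Ruck: j(t) = -256·sin(4·t). Durch Ableiten von dem Ruck erhalten wir den Snap: s(t) = -1024·cos(4·t). Wir haben den Snap s(t) = -1024·cos(4·t). Durch Einsetzen von t = 4.284305444995692: s(4.284305444995692) = 144.451295046417.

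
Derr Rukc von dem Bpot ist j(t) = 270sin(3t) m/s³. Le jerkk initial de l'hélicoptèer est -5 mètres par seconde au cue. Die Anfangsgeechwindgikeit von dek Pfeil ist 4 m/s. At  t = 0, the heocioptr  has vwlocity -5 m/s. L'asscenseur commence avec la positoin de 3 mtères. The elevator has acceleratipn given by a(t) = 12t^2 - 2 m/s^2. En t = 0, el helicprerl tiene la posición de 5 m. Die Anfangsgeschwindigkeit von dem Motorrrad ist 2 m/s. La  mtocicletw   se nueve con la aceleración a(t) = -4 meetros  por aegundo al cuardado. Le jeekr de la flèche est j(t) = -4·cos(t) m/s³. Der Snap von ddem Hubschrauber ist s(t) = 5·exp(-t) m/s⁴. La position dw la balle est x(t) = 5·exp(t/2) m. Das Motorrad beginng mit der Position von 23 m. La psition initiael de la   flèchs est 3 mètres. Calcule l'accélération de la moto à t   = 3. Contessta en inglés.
Using a(t) = -4 and substituting t = 3, we find a = -4.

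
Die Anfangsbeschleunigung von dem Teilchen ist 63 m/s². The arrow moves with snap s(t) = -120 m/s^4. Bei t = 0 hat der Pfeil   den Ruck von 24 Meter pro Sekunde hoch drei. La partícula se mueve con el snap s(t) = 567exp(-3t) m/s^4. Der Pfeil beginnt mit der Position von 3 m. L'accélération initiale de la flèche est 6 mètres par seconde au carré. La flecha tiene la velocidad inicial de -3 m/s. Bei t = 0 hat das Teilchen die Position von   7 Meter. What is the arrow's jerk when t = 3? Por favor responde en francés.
En partant du snap s(t) = -120, nous prenons 1 intégrale. En prenant ∫s(t)dt et en appliquant j(0) = 24, nous trouvons j(t) = 24 - 120·t. Nous avons le jerk j(t) = 24 - 120·t. En substituant t = 3: j(3) = -336.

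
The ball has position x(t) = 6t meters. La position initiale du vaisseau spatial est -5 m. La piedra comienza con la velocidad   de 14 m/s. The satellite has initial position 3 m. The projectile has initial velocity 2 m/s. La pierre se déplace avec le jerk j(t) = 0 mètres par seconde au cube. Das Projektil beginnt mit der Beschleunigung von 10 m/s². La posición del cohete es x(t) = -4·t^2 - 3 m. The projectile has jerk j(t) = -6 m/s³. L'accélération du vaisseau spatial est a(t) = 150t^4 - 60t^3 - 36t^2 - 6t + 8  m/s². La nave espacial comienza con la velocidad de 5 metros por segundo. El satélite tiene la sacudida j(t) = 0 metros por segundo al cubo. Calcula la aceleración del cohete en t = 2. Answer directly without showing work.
La aceleración en t = 2 es a = -8.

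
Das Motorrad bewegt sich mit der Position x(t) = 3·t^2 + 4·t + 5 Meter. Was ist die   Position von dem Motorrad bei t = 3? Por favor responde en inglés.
Using x(t) = 3·t^2 + 4·t + 5 and substituting t = 3, we find x = 44.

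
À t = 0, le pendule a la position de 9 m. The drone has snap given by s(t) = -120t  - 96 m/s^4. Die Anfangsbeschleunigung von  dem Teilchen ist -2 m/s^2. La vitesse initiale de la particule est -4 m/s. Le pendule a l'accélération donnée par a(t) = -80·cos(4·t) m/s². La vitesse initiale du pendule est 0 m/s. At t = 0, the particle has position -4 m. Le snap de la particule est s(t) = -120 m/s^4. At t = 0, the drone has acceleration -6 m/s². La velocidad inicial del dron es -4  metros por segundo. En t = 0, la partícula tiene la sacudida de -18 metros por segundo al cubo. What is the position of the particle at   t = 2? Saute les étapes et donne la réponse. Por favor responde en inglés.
x(2) = -120.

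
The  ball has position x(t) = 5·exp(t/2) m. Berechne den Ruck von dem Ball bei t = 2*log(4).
Um dies zu lösen, müssen wir 3 Ableitungen unserer Gleichung für die Position x(t) = 5·exp(t/2) nehmen. Durch Ableiten von der Position erhalten wir die Geschwindigkeit: v(t) = 5·exp(t/2)/2. Durch Ableiten von der Geschwindigkeit erhalten wir die Beschleunigung: a(t) = 5·exp(t/2)/4. Durch Ableiten von der Beschleunigung erhalten wir den Ruck: j(t) = 5·exp(t/2)/8. Mit j(t) = 5·exp(t/2)/8 und Einsetzen von t = 2*log(4), finden wir j = 5/2.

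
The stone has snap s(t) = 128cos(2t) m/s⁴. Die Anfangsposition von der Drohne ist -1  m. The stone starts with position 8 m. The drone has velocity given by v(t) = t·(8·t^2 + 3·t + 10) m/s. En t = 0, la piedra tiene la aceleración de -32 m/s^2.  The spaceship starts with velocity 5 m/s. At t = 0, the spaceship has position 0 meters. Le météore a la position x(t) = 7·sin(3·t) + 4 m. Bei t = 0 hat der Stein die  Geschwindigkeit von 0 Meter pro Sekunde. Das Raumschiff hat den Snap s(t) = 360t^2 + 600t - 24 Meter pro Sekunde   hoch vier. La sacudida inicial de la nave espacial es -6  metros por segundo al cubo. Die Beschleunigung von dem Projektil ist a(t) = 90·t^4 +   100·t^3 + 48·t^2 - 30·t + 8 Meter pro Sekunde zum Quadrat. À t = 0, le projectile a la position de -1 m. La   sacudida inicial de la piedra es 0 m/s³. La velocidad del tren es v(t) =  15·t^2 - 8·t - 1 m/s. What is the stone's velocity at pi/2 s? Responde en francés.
En partant du snap s(t) = 128·cos(2·t), nous prenons 3 intégrales. En prenant ∫s(t)dt et en appliquant j(0) = 0, nous trouvons j(t) = 64·sin(2·t). La primitive du jerk est l'accélération. En utilisant a(0) = -32, nous obtenons a(t) = -32·cos(2·t). La primitive de l'accélération, avec v(0) = 0, donne la vitesse: v(t) = -16·sin(2·t). De l'équation de la vitesse v(t) = -16·sin(2·t), nous substituons t = pi/2 pour obtenir v = 0.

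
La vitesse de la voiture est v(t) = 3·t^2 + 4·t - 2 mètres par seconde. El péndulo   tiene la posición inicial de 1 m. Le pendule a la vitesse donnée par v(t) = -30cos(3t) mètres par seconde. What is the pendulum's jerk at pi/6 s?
To solve this, we need to take 2 derivatives of our velocity equation v(t) = -30·cos(3·t). The derivative of velocity gives acceleration: a(t) = 90·sin(3·t). The derivative of acceleration gives jerk: j(t) = 270·cos(3·t). Using j(t) = 270·cos(3·t) and substituting t = pi/6, we find j = 0.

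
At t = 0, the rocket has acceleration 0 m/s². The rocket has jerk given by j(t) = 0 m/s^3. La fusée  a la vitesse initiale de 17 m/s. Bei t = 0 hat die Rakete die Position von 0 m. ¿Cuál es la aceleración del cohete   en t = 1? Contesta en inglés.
We must find the integral of our jerk equation j(t) = 0 1 time. Integrating jerk and using the initial condition a(0) = 0, we get a(t) = 0. We have acceleration a(t) = 0. Substituting t = 1: a(1) = 0.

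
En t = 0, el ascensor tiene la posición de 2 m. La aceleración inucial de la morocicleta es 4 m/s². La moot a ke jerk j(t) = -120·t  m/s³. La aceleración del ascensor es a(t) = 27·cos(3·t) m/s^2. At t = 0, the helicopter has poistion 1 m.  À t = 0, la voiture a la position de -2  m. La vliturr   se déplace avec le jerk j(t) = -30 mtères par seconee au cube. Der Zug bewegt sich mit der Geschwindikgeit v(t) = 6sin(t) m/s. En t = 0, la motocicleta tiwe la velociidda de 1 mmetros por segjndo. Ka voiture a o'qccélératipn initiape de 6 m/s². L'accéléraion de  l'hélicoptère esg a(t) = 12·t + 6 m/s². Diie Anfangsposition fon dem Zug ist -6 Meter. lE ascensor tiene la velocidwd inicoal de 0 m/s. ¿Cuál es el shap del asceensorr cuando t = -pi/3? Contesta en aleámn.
Wir müssen unsere Gleichung für die Beschleunigung a(t) = 27·cos(3·t) 2-mal ableiten. Die Ableitung von der Beschleunigung ergibt den Ruck: j(t) = -81·sin(3·t). Die Ableitung von dem Ruck ergibt den Snap: s(t) = -243·cos(3·t). Wir haben den Snap s(t) = -243·cos(3·t). Durch Einsetzen von t = -pi/3: s(-pi/3) = 243.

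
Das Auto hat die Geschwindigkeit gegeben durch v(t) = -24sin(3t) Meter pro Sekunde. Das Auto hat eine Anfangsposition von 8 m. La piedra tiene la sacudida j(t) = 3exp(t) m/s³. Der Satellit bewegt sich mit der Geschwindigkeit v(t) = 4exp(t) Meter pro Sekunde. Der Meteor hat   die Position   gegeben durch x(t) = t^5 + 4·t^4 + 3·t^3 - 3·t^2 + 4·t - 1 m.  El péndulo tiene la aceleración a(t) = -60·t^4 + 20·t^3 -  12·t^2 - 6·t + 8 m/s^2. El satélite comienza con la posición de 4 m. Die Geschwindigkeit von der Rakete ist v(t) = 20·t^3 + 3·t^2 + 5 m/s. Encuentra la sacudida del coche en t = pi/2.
Debemos derivar nuestra ecuación de la velocidad v(t) = -24·sin(3·t) 2 veces. Derivando la velocidad, obtenemos la aceleración: a(t) = -72·cos(3·t). Tomando d/dt de a(t), encontramos j(t) = 216·sin(3·t). De la ecuación de la sacudida j(t) = 216·sin(3·t), sustituimos t = pi/2 para obtener j = -216.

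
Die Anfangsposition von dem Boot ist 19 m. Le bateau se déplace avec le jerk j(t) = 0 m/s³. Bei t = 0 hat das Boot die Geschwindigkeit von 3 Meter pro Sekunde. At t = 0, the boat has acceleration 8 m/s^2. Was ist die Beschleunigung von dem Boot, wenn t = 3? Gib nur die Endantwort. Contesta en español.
La aceleración en t = 3 es a = 8.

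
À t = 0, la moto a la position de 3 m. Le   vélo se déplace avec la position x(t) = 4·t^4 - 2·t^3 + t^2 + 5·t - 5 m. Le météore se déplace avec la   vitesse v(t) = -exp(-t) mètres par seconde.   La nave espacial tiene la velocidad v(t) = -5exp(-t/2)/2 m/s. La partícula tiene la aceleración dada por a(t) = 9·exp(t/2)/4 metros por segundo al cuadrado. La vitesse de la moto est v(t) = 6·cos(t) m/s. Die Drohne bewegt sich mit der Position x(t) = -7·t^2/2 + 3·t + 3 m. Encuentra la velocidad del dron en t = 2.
Partiendo de la posición x(t) = -7·t^2/2 + 3·t + 3, tomamos 1 derivada. La derivada de la posición da la velocidad: v(t) = 3 - 7·t. De la ecuación de la velocidad v(t) = 3 - 7·t, sustituimos t = 2 para obtener v = -11.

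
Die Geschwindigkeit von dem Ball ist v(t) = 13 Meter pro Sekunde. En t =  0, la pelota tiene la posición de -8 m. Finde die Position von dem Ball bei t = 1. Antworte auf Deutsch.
Wir müssen das Integral unserer Gleichung für die Geschwindigkeit v(t) = 13 1-mal finden. Mit ∫v(t)dt und Anwendung von x(0) = -8, finden wir x(t) = 13·t - 8. Wir haben die Position x(t) = 13·t - 8. Durch Einsetzen von t = 1: x(1) = 5.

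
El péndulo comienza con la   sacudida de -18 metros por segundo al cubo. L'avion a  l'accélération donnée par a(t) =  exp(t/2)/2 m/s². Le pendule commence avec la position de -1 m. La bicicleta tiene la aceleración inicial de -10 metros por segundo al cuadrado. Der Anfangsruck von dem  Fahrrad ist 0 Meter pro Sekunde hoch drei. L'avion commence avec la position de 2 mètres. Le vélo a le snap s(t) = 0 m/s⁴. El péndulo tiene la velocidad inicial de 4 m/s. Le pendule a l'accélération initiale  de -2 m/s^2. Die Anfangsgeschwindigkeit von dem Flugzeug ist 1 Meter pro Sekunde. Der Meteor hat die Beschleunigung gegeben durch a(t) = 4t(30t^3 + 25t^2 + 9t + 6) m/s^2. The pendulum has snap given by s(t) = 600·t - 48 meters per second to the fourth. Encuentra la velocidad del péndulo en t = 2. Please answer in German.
Um dies zu lösen, müssen wir 3 Stammfunktionen unserer Gleichung für den Snap s(t) = 600·t - 48 finden. Das Integral von dem Snap ist der Ruck. Mit j(0) = -18 erhalten wir j(t) = 300·t^2 - 48·t - 18. Mit ∫j(t)dt und Anwendung von a(0) = -2, finden wir a(t) = 100·t^3 - 24·t^2 - 18·t - 2. Das Integral von der Beschleunigung ist die Geschwindigkeit. Mit v(0) = 4 erhalten wir v(t) = 25·t^4 - 8·t^3 - 9·t^2 - 2·t + 4. Mit v(t) = 25·t^4 - 8·t^3 - 9·t^2 - 2·t + 4 und Einsetzen von t = 2, finden wir v = 300.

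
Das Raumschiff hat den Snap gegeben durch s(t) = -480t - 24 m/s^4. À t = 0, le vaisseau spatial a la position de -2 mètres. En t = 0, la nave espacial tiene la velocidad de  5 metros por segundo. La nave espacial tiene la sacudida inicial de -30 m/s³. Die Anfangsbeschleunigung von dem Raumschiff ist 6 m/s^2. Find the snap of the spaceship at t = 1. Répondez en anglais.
Using s(t) = -480·t - 24 and substituting t = 1, we find s = -504.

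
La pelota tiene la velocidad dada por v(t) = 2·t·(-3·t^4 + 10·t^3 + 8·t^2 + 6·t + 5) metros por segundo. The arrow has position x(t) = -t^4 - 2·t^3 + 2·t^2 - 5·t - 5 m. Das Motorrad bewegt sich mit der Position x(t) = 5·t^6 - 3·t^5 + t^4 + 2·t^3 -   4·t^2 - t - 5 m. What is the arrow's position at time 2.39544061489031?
We have position x(t) = -t^4 - 2·t^3 + 2·t^2 - 5·t - 5. Substituting t = 2.39544061489031: x(2.39544061489031) = -65.9178601681985.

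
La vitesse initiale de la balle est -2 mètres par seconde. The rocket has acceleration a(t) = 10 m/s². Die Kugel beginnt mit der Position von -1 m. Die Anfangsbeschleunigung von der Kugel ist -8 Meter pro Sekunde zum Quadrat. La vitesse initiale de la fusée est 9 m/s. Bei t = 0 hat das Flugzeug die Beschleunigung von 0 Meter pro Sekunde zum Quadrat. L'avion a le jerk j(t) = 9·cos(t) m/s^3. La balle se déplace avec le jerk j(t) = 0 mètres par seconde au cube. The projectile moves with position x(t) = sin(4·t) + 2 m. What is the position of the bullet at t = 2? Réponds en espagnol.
Necesitamos integrar nuestra ecuación de la sacudida j(t) = 0 3 veces. Tomando ∫j(t)dt y aplicando a(0) = -8, encontramos a(t) = -8. La antiderivada de la aceleración, con v(0) = -2, da la velocidad: v(t) = -8·t - 2. La antiderivada de la velocidad, con x(0) = -1, da la posición: x(t) = -4·t^2 - 2·t - 1. Usando x(t) = -4·t^2 - 2·t - 1 y sustituyendo t = 2, encontramos x = -21.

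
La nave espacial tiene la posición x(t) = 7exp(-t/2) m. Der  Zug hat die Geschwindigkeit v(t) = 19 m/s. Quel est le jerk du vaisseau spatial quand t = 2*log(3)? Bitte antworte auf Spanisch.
Para resolver esto, necesitamos tomar 3 derivadas de nuestra ecuación de la posición x(t) = 7·exp(-t/2). La derivada de la posición da la velocidad: v(t) = -7·exp(-t/2)/2. Derivando la velocidad, obtenemos la aceleración: a(t) = 7·exp(-t/2)/4. Tomando d/dt de a(t), encontramos j(t) = -7·exp(-t/2)/8. Tenemos la sacudida j(t) = -7·exp(-t/2)/8. Sustituyendo t = 2*log(3): j(2*log(3)) = -7/24.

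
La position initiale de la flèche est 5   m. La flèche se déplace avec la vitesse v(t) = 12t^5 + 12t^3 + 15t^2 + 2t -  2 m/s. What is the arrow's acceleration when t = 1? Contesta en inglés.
To solve this, we need to take 1 derivative of our velocity equation v(t) = 12·t^5 + 12·t^3 + 15·t^2 + 2·t - 2. Differentiating velocity, we get acceleration: a(t) = 60·t^4 + 36·t^2 + 30·t + 2. Using a(t) = 60·t^4 + 36·t^2 + 30·t + 2 and substituting t = 1, we find a = 128.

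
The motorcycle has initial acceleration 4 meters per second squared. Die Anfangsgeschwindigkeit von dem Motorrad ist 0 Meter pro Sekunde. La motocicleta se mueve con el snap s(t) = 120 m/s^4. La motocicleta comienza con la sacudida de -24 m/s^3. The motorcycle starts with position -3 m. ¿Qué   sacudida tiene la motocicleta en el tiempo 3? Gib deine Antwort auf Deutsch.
Wir müssen unsere Gleichung für den Snap s(t) = 120 1-mal integrieren. Mit ∫s(t)dt und Anwendung von j(0) = -24, finden wir j(t) = 120·t - 24. Mit j(t) = 120·t - 24 und Einsetzen von t = 3, finden wir j = 336.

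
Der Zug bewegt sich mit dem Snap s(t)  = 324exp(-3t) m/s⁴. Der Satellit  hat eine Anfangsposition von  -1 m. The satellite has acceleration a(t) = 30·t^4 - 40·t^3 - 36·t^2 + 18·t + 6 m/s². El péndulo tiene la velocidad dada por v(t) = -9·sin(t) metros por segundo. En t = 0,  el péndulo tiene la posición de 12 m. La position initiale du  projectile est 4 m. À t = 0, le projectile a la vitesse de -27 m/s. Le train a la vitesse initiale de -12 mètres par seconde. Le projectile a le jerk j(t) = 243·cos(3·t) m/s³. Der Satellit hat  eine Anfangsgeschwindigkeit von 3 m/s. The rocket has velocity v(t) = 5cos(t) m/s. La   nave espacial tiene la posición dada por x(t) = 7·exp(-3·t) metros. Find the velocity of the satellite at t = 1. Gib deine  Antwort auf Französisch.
Pour résoudre ceci, nous devons prendre 1 intégrale de notre équation de l'accélération a(t) = 30·t^4 - 40·t^3 - 36·t^2 + 18·t + 6. L'intégrale de l'accélération est la vitesse. En utilisant v(0) = 3, nous obtenons v(t) = 6·t^5 - 10·t^4 - 12·t^3 + 9·t^2 + 6·t + 3. Nous avons la vitesse v(t) = 6·t^5 - 10·t^4 - 12·t^3 + 9·t^2 + 6·t + 3. En substituant t = 1: v(1) = 2.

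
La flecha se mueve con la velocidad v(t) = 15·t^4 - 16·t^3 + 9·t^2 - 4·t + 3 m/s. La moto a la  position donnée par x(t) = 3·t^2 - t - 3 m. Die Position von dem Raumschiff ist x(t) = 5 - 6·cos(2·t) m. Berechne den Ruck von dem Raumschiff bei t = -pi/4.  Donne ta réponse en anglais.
We must differentiate our position equation x(t) = 5 - 6·cos(2·t) 3 times. Taking d/dt of x(t), we find v(t) = 12·sin(2·t). Differentiating velocity, we get acceleration: a(t) = 24·cos(2·t). Differentiating acceleration, we get jerk: j(t) = -48·sin(2·t). From the given jerk equation j(t) = -48·sin(2·t), we substitute t = -pi/4 to get j = 48.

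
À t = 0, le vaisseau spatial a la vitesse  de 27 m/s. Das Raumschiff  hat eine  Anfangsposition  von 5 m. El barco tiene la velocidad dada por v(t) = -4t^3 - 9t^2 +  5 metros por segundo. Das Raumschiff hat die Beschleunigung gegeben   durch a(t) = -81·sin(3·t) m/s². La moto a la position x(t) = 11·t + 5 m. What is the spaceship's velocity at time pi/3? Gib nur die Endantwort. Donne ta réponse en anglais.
v(pi/3) = -27.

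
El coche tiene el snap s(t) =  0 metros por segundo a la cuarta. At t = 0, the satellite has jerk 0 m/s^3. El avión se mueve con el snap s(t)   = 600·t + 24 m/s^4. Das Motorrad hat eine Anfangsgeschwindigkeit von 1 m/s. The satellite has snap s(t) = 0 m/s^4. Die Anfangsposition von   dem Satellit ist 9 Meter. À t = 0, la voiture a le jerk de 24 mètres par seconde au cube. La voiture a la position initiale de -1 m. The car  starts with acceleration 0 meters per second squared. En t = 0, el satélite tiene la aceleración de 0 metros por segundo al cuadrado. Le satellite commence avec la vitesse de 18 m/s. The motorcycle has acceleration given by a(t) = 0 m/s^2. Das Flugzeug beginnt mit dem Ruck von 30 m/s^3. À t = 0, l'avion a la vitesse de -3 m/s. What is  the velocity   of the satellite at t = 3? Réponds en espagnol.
Debemos encontrar la integral de nuestra ecuación del snap s(t) = 0 3 veces. Integrando el snap y usando la condición inicial j(0) = 0, obtenemos j(t) = 0. Integrando la sacudida y usando la condición inicial a(0) = 0, obtenemos a(t) = 0. La integral de la aceleración, con v(0) = 18, da la velocidad: v(t) = 18. Tenemos la velocidad v(t) = 18. Sustituyendo t = 3: v(3) = 18.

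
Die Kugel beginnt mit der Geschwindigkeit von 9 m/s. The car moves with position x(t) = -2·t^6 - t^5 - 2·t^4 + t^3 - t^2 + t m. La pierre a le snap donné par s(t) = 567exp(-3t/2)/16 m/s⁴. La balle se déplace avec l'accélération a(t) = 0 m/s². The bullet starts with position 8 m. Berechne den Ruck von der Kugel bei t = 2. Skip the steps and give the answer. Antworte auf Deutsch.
Der Ruck bei t = 2 ist j = 0.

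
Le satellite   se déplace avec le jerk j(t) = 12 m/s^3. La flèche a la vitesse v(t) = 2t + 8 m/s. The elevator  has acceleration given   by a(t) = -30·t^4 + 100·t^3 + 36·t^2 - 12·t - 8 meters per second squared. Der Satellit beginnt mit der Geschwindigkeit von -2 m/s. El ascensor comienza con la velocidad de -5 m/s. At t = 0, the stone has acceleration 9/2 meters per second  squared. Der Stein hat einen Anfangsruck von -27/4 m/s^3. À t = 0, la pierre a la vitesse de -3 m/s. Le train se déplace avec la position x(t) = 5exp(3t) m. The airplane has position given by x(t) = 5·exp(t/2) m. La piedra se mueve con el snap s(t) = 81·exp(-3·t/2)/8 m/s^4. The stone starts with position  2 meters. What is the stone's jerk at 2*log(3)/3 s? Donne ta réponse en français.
Nous devons intégrer notre équation du snap s(t) = 81·exp(-3·t/2)/8 1 fois. La primitive du snap, avec j(0) = -27/4, donne le jerk: j(t) = -27·exp(-3·t/2)/4. En utilisant j(t) = -27·exp(-3·t/2)/4 et en substituant t = 2*log(3)/3, nous trouvons j = -9/4.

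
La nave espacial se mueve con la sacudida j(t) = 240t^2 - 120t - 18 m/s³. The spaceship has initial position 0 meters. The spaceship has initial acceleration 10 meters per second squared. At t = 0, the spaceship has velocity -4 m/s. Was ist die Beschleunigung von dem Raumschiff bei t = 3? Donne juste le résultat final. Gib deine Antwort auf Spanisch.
La respuesta es 1576.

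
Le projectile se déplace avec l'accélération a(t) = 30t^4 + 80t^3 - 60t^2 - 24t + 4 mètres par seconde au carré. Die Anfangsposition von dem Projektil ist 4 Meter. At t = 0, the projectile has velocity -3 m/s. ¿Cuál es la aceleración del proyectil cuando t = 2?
De la ecuación de la aceleración a(t) = 30·t^4 + 80·t^3 - 60·t^2 - 24·t + 4, sustituimos t = 2 para obtener a = 836.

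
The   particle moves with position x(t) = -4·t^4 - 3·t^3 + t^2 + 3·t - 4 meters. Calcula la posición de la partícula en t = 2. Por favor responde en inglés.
From the given position equation x(t) = -4·t^4 - 3·t^3 + t^2 + 3·t - 4, we substitute t = 2 to get x = -82.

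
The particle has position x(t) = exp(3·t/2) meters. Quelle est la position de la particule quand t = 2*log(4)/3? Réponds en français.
Nous avons la position x(t) = exp(3·t/2). En substituant t = 2*log(4)/3: x(2*log(4)/3) = 4.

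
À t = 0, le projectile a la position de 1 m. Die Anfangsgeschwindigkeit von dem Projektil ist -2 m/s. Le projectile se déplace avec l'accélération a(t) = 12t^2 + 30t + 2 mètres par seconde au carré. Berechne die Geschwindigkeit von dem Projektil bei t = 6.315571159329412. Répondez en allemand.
Wir müssen das Integral unserer Gleichung für die Beschleunigung a(t) = 12·t^2 + 30·t + 2 1-mal finden. Durch Integration von der Beschleunigung und Verwendung der Anfangsbedingung v(0) = -2, erhalten wir v(t) = 4·t^3 + 15·t^2 + 2·t - 2. Aus der Gleichung für die Geschwindigkeit v(t) = 4·t^3 + 15·t^2 + 2·t - 2, setzen wir t = 6.315571159329412 ein und erhalten v = 1616.55030526579.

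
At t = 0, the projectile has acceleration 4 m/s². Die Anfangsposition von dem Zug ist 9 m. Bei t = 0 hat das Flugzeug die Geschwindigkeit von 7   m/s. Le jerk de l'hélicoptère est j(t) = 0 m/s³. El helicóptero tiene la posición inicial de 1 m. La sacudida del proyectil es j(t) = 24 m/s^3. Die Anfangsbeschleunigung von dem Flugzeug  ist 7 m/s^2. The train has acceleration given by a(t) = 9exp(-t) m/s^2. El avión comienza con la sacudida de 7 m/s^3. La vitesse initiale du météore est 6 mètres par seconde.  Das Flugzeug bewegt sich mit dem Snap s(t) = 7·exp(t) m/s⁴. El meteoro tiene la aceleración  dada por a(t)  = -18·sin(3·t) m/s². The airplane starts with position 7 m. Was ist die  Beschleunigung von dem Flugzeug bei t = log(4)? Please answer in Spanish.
Para resolver esto, necesitamos tomar 2 antiderivadas de nuestra ecuación del snap s(t) = 7·exp(t). La antiderivada del snap es la sacudida. Usando j(0) = 7, obtenemos j(t) = 7·exp(t). Tomando ∫j(t)dt y aplicando a(0) = 7, encontramos a(t) = 7·exp(t). Tenemos la aceleración a(t) = 7·exp(t). Sustituyendo t = log(4): a(log(4)) = 28.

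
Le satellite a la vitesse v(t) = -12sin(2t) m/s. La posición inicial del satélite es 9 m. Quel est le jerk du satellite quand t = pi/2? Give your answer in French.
Nous devons dériver notre équation de la vitesse v(t) = -12·sin(2·t) 2 fois. En dérivant la vitesse, nous obtenons l'accélération: a(t) = -24·cos(2·t). En prenant d/dt de a(t), nous trouvons j(t) = 48·sin(2·t). Nous avons le jerk j(t) = 48·sin(2·t). En substituant t = pi/2: j(pi/2) = 0.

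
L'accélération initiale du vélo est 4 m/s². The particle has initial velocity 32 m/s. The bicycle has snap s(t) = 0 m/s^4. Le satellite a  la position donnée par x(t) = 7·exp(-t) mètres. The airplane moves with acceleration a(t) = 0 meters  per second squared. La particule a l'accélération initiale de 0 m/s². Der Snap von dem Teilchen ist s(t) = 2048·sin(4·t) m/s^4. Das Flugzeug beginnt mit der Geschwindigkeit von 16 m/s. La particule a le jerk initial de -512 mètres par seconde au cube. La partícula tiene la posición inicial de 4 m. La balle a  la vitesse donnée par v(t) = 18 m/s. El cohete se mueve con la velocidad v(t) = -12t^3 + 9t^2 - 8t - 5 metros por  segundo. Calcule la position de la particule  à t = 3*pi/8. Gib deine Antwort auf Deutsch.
Um dies zu lösen, müssen wir 4 Integrale unserer Gleichung für den Snap s(t) = 2048·sin(4·t) finden. Die Stammfunktion von dem Snap, mit j(0) = -512, ergibt den Ruck: j(t) = -512·cos(4·t). Mit ∫j(t)dt und Anwendung von a(0) = 0, finden wir a(t) = -128·sin(4·t). Mit ∫a(t)dt und Anwendung von v(0) = 32, finden wir v(t) = 32·cos(4·t). Das Integral von der Geschwindigkeit ist die Position. Mit x(0) = 4 erhalten wir x(t) = 8·sin(4·t) + 4. Mit x(t) = 8·sin(4·t) + 4 und Einsetzen von t = 3*pi/8, finden wir x = -4.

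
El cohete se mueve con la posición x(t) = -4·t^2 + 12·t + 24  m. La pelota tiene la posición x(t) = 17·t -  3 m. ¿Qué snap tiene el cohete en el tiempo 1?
Para resolver esto, necesitamos tomar 4 derivadas de nuestra ecuación de la posición x(t) = -4·t^2 + 12·t + 24. La derivada de la posición da la velocidad: v(t) = 12 - 8·t. Derivando la velocidad, obtenemos la aceleración: a(t) = -8. La derivada de la aceleración da la sacudida: j(t) = 0. Derivando la sacudida, obtenemos el snap: s(t) = 0. De la ecuación del snap s(t) = 0, sustituimos t = 1 para obtener s = 0.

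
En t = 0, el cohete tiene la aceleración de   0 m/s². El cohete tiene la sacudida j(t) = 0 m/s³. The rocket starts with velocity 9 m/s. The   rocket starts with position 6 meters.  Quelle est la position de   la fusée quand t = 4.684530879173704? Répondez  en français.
Pour résoudre ceci, nous devons prendre 3 intégrales de notre équation du jerk j(t) = 0. En prenant ∫j(t)dt et en appliquant a(0) = 0, nous trouvons a(t) = 0. En intégrant l'accélération et en utilisant la condition initiale v(0) = 9, nous obtenons v(t) = 9. En prenant ∫v(t)dt et en appliquant x(0) = 6, nous trouvons x(t) = 9·t + 6. Nous avons la position x(t) = 9·t + 6. En substituant t = 4.684530879173704: x(4.684530879173704) = 48.1607779125633.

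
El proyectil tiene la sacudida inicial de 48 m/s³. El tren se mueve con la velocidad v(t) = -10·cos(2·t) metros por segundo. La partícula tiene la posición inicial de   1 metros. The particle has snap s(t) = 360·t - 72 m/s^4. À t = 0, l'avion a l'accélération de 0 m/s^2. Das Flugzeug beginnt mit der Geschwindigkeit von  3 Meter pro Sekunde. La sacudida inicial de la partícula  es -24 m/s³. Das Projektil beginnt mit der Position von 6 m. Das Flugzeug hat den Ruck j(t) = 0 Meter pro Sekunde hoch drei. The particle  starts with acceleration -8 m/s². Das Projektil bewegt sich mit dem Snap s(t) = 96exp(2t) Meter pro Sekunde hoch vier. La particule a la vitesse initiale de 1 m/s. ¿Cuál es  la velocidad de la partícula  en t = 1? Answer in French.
Nous devons trouver l'intégrale de notre équation du snap s(t) = 360·t - 72 3 fois. En intégrant le snap et en utilisant la condition initiale j(0) = -24, nous obtenons j(t) = 180·t^2 - 72·t - 24. L'intégrale du jerk, avec a(0) = -8, donne l'accélération: a(t) = 60·t^3 - 36·t^2 - 24·t - 8. La primitive de l'accélération, avec v(0) = 1, donne la vitesse: v(t) = 15·t^4 - 12·t^3 - 12·t^2 - 8·t + 1. Nous avons la vitesse v(t) = 15·t^4 - 12·t^3 - 12·t^2 - 8·t + 1. En substituant t = 1: v(1) = -16.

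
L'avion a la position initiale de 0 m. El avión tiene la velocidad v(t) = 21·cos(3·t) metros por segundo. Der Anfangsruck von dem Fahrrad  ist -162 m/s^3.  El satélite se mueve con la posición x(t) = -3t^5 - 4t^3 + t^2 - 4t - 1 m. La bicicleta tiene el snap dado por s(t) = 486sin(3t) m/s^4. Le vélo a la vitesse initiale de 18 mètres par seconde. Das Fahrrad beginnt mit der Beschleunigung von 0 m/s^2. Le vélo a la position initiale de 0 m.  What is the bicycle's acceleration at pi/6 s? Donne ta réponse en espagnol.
Partiendo del snap s(t) = 486·sin(3·t), tomamos 2 antiderivadas. Tomando ∫s(t)dt y aplicando j(0) = -162, encontramos j(t) = -162·cos(3·t). Tomando ∫j(t)dt y aplicando a(0) = 0, encontramos a(t) = -54·sin(3·t). Tenemos la aceleración a(t) = -54·sin(3·t). Sustituyendo t = pi/6: a(pi/6) = -54.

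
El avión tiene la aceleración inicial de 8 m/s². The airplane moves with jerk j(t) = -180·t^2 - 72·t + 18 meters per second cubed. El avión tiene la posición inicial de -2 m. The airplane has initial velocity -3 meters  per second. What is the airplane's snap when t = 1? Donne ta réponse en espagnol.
Debemos derivar nuestra ecuación de la sacudida j(t) = -180·t^2 - 72·t + 18 1 vez. La derivada de la sacudida da el snap: s(t) = -360·t - 72. Tenemos el snap s(t) = -360·t - 72. Sustituyendo t = 1: s(1) = -432.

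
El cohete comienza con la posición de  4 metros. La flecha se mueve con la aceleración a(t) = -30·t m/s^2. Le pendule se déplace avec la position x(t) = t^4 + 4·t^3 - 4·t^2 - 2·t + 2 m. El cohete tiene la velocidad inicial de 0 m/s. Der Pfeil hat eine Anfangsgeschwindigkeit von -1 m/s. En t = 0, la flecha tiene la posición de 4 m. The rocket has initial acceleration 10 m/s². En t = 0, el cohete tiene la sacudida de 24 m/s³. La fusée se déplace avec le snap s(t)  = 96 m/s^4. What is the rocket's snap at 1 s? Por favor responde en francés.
En utilisant s(t) = 96 et en substituant t = 1, nous trouvons s = 96.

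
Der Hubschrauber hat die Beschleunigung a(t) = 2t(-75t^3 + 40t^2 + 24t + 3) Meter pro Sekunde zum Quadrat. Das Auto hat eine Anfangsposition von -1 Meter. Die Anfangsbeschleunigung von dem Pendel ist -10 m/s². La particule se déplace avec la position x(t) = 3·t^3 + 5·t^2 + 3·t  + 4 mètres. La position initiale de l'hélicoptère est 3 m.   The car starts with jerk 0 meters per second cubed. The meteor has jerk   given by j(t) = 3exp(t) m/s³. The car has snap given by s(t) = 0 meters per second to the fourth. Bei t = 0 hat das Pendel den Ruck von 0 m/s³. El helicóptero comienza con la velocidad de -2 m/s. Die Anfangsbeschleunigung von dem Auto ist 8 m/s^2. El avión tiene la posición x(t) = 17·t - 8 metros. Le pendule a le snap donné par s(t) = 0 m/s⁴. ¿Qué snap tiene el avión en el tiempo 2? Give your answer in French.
En partant de la position x(t) = 17·t - 8, nous prenons 4 dérivées. En dérivant la position, nous obtenons la vitesse: v(t) = 17. La dérivée de la vitesse donne l'accélération: a(t) = 0. La dérivée de l'accélération donne le jerk: j(t) = 0. En dérivant le jerk, nous obtenons le snap: s(t) = 0. Nous avons le snap s(t) = 0. En substituant t = 2: s(2) = 0.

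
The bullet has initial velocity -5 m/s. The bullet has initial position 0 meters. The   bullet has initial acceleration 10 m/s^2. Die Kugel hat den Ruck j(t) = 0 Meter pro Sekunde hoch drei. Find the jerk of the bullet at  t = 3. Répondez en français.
En utilisant j(t) = 0 et en substituant t = 3, nous trouvons j = 0.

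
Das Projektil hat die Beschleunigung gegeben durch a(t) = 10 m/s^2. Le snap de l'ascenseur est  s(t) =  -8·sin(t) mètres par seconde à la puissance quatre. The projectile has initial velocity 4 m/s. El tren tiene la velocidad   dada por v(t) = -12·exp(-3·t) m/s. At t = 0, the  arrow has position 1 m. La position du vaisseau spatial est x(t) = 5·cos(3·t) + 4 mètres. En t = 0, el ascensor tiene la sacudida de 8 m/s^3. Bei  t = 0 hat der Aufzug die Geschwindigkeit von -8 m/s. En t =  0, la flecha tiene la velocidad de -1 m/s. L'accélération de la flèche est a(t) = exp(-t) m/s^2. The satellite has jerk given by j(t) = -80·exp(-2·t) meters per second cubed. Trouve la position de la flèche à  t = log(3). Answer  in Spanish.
Debemos encontrar la antiderivada de nuestra ecuación de la aceleración a(t) = exp(-t) 2 veces. La integral de la aceleración, con v(0) = -1, da la velocidad: v(t) = -exp(-t). La antiderivada de la velocidad es la posición. Usando x(0) = 1, obtenemos x(t) = exp(-t). De la ecuación de la posición x(t) = exp(-t), sustituimos t = log(3) para obtener x = 1/3.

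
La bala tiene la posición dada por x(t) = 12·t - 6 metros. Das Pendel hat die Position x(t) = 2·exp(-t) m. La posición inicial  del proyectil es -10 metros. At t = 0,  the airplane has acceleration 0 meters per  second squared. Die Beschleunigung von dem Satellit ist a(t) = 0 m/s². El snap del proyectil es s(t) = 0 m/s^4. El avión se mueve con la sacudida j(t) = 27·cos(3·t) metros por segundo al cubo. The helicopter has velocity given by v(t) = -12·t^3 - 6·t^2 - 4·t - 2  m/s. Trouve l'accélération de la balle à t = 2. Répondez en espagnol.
Para resolver esto, necesitamos tomar 2 derivadas de nuestra ecuación de la posición x(t) = 12·t - 6. Derivando la posición, obtenemos la velocidad: v(t) = 12. Tomando d/dt de v(t), encontramos a(t) = 0. Usando a(t) = 0 y sustituyendo t = 2, encontramos a = 0.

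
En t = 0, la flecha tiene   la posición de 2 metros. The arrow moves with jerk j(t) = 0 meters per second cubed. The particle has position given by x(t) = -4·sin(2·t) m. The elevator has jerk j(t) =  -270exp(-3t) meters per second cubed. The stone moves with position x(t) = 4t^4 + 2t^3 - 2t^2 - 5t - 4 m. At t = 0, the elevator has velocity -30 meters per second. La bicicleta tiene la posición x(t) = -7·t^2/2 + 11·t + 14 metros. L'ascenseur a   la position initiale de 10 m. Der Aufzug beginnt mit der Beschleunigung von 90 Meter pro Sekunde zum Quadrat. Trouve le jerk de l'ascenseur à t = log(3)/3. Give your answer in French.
En utilisant j(t) = -270·exp(-3·t) et en substituant t = log(3)/3, nous trouvons j = -90.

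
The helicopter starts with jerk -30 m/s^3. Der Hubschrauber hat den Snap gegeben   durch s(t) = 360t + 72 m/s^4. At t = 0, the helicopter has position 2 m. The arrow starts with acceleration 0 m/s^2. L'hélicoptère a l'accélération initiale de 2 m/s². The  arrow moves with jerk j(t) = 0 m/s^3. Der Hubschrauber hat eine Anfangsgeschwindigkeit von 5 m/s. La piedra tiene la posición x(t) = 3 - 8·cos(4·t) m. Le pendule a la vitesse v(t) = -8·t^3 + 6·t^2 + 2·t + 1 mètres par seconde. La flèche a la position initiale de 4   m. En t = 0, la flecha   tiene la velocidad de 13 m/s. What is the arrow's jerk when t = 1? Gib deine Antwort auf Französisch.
De l'équation du jerk j(t) = 0, nous substituons t = 1 pour obtenir j = 0.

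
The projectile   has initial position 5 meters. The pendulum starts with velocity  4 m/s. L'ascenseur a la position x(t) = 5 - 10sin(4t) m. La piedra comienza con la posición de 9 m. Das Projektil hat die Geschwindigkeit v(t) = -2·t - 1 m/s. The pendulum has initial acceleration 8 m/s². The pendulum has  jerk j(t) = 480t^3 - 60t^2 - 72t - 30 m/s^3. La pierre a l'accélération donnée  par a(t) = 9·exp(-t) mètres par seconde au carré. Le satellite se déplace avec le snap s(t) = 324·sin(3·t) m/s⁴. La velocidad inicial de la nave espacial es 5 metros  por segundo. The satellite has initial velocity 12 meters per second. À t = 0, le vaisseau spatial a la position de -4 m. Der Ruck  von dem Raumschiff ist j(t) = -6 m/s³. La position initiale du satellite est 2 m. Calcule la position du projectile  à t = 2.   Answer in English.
We need to integrate our velocity equation v(t) = -2·t - 1 1 time. The antiderivative of velocity is position. Using x(0) = 5, we get x(t) = -t^2 - t + 5. We have position x(t) = -t^2 - t + 5. Substituting t = 2: x(2) = -1.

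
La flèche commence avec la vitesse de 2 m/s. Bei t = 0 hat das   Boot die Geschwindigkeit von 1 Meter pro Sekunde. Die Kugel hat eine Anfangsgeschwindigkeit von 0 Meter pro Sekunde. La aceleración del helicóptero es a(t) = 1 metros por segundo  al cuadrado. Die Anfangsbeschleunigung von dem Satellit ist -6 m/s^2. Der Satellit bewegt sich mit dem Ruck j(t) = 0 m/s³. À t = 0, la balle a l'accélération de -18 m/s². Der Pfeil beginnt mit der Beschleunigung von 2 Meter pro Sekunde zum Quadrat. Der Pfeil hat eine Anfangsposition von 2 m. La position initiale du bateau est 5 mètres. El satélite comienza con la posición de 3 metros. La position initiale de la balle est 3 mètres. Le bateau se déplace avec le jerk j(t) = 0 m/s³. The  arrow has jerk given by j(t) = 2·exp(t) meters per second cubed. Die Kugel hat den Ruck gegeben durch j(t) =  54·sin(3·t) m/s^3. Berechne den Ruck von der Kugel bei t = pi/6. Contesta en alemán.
Wir haben den Ruck j(t) = 54·sin(3·t). Durch Einsetzen von t = pi/6: j(pi/6) = 54.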